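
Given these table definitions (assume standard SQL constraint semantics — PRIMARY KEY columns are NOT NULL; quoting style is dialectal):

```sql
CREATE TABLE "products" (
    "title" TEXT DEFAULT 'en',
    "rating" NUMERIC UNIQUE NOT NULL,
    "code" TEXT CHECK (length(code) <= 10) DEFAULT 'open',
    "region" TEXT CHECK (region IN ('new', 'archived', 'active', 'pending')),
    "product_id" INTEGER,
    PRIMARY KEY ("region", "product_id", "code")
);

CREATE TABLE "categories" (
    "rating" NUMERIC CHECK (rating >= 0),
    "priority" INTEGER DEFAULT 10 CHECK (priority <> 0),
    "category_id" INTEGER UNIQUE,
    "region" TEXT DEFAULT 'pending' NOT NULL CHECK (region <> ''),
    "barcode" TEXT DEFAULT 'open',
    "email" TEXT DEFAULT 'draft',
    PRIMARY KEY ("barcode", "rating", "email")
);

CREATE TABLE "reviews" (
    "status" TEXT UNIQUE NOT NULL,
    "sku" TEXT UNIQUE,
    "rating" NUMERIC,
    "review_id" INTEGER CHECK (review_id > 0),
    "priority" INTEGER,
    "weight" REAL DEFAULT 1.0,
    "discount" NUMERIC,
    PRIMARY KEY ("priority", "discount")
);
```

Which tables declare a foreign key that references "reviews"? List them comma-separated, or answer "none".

none

No REFERENCES clause anywhere in the schema names reviews.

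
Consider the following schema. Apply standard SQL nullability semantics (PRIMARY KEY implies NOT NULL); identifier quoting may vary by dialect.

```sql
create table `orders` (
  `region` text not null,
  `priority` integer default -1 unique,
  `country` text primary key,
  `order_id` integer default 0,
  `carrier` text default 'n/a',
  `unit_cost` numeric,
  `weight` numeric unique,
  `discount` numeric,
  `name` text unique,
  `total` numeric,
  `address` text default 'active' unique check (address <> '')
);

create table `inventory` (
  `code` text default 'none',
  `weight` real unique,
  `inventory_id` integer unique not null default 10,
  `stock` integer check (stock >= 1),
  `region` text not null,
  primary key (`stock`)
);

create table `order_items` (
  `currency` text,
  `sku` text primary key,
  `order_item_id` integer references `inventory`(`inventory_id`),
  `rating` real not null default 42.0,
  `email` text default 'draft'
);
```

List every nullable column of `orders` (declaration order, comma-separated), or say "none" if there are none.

priority, order_id, carrier, unit_cost, weight, discount, name, total, address

- region: declared NOT NULL → not nullable.
- priority: UNIQUE does not imply NOT NULL → nullable.
- country: part of the PRIMARY KEY, which implies NOT NULL → not nullable.
- order_id: DEFAULT only fills an omitted column; an explicit NULL is still allowed → nullable.
- carrier: DEFAULT only fills an omitted column; an explicit NULL is still allowed → nullable.
- unit_cost: no NOT NULL constraint applies → nullable.
- weight: UNIQUE does not imply NOT NULL → nullable.
- discount: no NOT NULL constraint applies → nullable.
- name: UNIQUE does not imply NOT NULL → nullable.
- total: no NOT NULL constraint applies → nullable.
- address: CHECK does not forbid NULL (a CHECK constraint passes when its expression is NULL) → nullable.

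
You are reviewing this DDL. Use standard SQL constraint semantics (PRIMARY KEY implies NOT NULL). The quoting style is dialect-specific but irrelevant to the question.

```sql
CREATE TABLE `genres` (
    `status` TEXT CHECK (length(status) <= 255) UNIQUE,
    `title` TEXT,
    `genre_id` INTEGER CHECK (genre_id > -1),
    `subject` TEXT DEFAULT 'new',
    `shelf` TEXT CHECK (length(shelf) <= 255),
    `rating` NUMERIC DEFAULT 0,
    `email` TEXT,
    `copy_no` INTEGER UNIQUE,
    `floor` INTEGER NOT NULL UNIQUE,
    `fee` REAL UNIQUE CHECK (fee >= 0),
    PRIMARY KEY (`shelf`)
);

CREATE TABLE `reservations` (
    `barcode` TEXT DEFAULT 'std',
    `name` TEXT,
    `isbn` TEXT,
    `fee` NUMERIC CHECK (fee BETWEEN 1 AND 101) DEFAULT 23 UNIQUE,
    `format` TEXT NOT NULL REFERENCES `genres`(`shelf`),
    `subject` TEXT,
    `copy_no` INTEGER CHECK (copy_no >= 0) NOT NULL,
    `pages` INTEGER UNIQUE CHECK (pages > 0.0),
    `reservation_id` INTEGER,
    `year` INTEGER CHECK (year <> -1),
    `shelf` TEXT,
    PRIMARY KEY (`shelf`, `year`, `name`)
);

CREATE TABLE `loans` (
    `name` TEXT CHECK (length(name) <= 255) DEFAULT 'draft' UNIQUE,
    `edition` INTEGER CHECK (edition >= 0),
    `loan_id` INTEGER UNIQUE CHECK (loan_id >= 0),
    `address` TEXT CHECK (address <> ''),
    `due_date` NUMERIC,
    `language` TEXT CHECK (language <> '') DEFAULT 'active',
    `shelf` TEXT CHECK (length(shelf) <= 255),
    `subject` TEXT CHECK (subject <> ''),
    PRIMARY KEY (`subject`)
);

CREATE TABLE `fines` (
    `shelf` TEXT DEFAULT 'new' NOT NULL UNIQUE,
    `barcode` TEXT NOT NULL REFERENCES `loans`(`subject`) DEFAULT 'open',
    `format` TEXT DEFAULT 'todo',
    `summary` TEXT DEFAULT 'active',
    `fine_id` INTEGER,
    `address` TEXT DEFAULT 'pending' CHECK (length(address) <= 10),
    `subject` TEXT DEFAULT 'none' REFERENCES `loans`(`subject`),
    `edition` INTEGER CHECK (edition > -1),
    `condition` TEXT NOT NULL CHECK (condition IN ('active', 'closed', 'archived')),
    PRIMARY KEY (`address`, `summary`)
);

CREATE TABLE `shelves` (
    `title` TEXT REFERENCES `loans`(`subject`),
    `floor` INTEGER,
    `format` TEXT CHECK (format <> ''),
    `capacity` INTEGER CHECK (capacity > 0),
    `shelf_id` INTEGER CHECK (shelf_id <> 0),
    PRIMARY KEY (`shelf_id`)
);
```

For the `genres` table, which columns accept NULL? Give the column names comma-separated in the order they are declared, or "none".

- status: CHECK does not forbid NULL (a CHECK constraint passes when its expression is NULL) → nullable.
- title: no NOT NULL constraint applies → nullable.
- genre_id: CHECK does not forbid NULL (a CHECK constraint passes when its expression is NULL) → nullable.
- subject: DEFAULT only fills an omitted column; an explicit NULL is still allowed → nullable.
- shelf: part of the PRIMARY KEY, which implies NOT NULL → not nullable.
- rating: DEFAULT only fills an omitted column; an explicit NULL is still allowed → nullable.
- email: no NOT NULL constraint applies → nullable.
- copy_no: UNIQUE does not imply NOT NULL → nullable.
- floor: declared NOT NULL → not nullable.
- fee: CHECK does not forbid NULL (a CHECK constraint passes when its expression is NULL) → nullable.

status, title, genre_id, subject, rating, email, copy_no, fee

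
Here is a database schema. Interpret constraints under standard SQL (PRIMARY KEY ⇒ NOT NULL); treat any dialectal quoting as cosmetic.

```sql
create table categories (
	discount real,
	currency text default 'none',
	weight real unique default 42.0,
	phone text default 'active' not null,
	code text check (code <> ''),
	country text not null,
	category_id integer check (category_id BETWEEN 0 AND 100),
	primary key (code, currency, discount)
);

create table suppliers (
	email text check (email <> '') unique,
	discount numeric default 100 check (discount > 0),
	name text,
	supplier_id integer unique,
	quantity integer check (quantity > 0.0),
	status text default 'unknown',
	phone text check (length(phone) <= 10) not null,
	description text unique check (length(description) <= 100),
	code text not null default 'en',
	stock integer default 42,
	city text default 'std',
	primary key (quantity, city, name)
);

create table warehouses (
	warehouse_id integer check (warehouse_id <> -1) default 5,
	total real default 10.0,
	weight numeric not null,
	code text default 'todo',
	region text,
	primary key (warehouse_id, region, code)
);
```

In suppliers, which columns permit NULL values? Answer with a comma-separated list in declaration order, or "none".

email, discount, supplier_id, status, description, stock

- email: CHECK does not forbid NULL (a CHECK constraint passes when its expression is NULL) → nullable.
- discount: CHECK does not forbid NULL (a CHECK constraint passes when its expression is NULL) → nullable.
- name: part of the PRIMARY KEY, which implies NOT NULL → not nullable.
- supplier_id: UNIQUE does not imply NOT NULL → nullable.
- quantity: part of the PRIMARY KEY, which implies NOT NULL → not nullable.
- status: DEFAULT only fills an omitted column; an explicit NULL is still allowed → nullable.
- phone: declared NOT NULL → not nullable.
- description: CHECK does not forbid NULL (a CHECK constraint passes when its expression is NULL) → nullable.
- code: declared NOT NULL → not nullable.
- stock: DEFAULT only fills an omitted column; an explicit NULL is still allowed → nullable.
- city: part of the PRIMARY KEY, which implies NOT NULL → not nullable.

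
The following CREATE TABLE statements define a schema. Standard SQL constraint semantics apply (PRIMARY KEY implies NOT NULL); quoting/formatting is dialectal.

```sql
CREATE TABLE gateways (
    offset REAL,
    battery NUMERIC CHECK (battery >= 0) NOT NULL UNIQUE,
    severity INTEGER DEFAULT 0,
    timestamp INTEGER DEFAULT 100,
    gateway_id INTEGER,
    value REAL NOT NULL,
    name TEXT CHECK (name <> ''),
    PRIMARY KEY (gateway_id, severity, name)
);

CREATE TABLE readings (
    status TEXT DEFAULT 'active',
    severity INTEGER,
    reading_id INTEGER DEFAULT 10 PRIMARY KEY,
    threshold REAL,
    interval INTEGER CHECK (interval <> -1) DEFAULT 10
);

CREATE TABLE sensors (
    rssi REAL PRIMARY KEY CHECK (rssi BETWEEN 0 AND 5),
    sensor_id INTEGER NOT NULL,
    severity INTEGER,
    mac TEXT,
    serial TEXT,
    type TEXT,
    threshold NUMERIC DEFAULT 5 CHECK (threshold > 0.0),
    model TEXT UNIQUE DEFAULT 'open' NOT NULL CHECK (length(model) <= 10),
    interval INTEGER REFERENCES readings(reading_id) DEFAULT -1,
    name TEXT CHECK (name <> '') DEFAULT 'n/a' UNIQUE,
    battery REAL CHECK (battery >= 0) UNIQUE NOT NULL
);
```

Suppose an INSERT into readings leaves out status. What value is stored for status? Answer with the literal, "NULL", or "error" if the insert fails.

status has an explicit DEFAULT 'active'.
When the column is omitted from an INSERT, that default is used.

'active'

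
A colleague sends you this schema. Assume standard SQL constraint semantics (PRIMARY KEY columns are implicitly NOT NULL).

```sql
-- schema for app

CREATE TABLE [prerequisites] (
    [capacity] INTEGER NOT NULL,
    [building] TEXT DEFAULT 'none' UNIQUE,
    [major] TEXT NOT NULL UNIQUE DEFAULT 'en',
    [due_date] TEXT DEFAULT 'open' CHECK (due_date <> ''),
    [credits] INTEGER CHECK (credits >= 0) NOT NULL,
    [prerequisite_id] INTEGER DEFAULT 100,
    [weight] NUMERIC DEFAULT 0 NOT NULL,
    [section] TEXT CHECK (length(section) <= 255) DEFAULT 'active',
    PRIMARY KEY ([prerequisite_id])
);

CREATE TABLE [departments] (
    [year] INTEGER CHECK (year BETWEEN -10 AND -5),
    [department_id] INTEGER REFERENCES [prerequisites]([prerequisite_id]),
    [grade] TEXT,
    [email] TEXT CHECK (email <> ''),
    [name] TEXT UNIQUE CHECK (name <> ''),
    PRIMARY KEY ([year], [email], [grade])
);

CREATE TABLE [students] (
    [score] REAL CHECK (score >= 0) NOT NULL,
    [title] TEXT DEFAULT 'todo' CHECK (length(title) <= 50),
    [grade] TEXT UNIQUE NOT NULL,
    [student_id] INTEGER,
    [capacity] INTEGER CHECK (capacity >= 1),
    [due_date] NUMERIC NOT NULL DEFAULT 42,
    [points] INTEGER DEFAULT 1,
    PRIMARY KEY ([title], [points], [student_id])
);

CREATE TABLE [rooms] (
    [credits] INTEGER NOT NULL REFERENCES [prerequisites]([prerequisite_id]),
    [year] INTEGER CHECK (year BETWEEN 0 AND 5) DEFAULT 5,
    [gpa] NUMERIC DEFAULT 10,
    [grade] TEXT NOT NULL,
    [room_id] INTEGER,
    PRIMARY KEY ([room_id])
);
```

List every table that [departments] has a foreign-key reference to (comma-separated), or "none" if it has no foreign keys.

prerequisites

- department_id REFERENCES prerequisites(prerequisite_id).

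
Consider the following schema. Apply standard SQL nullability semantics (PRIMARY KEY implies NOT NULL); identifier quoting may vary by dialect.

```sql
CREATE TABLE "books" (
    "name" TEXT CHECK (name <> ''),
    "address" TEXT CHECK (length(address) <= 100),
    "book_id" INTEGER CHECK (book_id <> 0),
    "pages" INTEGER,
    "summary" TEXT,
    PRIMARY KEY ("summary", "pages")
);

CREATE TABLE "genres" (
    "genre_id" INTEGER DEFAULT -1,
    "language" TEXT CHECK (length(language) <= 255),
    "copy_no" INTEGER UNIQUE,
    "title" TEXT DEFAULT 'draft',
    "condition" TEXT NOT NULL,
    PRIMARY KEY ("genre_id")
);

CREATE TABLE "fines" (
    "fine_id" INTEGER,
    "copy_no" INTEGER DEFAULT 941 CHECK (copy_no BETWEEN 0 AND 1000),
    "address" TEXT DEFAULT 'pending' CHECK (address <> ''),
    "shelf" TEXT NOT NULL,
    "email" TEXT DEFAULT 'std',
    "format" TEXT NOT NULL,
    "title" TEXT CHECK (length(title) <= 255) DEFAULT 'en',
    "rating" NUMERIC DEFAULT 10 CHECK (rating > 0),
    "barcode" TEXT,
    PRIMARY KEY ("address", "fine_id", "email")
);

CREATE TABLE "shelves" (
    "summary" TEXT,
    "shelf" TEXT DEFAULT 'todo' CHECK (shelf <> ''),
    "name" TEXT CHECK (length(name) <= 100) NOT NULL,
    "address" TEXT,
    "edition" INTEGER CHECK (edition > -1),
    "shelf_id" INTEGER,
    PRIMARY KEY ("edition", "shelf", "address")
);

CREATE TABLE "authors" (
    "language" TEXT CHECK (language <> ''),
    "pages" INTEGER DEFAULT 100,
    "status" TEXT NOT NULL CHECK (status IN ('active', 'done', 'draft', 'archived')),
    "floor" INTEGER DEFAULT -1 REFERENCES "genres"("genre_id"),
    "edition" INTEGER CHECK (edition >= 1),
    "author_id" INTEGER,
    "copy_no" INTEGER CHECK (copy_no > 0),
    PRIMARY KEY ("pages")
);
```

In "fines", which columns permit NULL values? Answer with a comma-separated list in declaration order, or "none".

- fine_id: part of the PRIMARY KEY, which implies NOT NULL → not nullable.
- copy_no: CHECK does not forbid NULL (a CHECK constraint passes when its expression is NULL) → nullable.
- address: part of the PRIMARY KEY, which implies NOT NULL → not nullable.
- shelf: declared NOT NULL → not nullable.
- email: part of the PRIMARY KEY, which implies NOT NULL → not nullable.
- format: declared NOT NULL → not nullable.
- title: CHECK does not forbid NULL (a CHECK constraint passes when its expression is NULL) → nullable.
- rating: CHECK does not forbid NULL (a CHECK constraint passes when its expression is NULL) → nullable.
- barcode: no NOT NULL constraint applies → nullable.

copy_no, title, rating, barcode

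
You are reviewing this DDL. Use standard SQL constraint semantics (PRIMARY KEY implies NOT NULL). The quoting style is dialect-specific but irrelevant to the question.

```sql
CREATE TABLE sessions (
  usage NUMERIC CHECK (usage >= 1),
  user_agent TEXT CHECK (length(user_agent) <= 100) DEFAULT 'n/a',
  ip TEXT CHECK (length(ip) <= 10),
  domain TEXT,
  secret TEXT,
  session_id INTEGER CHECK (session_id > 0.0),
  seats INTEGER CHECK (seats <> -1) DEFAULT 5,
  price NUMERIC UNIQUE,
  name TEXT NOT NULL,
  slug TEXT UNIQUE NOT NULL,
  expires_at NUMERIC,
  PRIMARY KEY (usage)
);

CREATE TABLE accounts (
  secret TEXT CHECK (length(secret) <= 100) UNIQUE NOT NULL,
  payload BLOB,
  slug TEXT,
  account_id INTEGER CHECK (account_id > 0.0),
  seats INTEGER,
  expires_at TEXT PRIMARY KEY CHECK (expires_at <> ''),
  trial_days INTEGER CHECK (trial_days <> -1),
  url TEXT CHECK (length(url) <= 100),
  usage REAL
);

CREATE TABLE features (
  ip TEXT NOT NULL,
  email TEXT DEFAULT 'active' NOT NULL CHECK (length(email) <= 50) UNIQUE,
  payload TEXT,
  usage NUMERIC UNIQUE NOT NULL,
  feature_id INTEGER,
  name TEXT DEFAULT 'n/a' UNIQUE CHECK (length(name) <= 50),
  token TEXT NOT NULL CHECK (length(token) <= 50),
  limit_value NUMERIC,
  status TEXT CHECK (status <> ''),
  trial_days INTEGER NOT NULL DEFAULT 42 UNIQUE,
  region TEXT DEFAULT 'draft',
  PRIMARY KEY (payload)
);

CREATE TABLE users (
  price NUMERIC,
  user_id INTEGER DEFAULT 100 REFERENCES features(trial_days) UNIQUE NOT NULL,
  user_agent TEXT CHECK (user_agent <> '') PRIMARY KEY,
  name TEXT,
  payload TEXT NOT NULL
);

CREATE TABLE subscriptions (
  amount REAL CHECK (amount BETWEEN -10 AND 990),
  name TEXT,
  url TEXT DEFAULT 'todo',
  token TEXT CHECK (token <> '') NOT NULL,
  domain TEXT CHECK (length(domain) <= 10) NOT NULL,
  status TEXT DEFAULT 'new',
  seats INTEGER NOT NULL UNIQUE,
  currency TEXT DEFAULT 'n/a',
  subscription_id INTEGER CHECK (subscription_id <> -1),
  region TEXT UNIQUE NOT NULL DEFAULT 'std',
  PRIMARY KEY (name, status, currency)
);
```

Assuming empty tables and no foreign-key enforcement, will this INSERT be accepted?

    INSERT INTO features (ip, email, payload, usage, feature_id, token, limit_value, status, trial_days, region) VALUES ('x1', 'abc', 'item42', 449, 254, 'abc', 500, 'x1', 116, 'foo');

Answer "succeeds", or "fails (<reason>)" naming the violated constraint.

succeeds

NOT NULL columns: email is supplied; ip is supplied; payload is supplied; token is supplied; trial_days is supplied; usage is supplied.
CHECK constraints: 'abc' satisfies (length(email) <= 50); 'abc' satisfies (length(token) <= 50); 'x1' satisfies (status <> '').
No constraint is violated.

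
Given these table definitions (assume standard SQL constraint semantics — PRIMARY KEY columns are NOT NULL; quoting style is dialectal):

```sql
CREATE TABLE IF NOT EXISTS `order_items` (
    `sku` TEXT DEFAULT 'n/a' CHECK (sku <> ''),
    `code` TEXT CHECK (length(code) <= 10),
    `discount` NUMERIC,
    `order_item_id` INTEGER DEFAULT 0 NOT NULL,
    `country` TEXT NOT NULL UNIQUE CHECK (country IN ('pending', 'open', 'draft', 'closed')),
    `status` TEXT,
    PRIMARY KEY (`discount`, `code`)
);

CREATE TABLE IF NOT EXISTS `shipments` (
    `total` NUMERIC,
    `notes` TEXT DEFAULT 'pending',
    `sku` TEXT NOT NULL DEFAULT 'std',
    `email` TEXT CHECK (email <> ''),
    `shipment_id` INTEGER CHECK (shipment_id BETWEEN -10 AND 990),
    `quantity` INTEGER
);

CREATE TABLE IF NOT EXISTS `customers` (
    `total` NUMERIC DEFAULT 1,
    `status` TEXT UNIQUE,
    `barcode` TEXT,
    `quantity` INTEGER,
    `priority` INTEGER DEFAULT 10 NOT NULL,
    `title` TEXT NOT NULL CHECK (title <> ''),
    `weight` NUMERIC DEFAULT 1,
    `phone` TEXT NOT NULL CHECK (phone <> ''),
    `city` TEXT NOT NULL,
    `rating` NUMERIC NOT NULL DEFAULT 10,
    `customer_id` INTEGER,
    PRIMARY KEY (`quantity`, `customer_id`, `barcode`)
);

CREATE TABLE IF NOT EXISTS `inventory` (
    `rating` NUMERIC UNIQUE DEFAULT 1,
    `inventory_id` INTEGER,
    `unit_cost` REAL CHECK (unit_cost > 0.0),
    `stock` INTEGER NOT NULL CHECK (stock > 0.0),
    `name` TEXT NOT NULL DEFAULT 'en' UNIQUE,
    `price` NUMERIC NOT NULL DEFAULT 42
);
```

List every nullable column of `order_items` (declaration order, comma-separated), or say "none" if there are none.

- sku: CHECK does not forbid NULL (a CHECK constraint passes when its expression is NULL) → nullable.
- code: part of the PRIMARY KEY, which implies NOT NULL → not nullable.
- discount: part of the PRIMARY KEY, which implies NOT NULL → not nullable.
- order_item_id: declared NOT NULL → not nullable.
- country: declared NOT NULL → not nullable.
- status: no NOT NULL constraint applies → nullable.

sku, status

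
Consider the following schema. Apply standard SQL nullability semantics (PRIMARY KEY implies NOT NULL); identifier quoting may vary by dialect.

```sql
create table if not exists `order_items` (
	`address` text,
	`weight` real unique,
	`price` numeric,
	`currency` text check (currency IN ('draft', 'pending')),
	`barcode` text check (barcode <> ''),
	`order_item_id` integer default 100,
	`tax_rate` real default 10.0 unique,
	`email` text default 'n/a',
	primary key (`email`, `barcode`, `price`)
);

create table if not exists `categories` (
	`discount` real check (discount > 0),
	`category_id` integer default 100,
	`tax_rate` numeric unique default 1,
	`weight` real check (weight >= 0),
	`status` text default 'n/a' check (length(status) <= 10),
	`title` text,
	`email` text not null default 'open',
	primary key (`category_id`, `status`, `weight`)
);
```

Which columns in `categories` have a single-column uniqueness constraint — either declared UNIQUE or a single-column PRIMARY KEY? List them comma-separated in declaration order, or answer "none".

tax_rate

- discount: no UNIQUE or single-column PK constraint.
- category_id: part of a composite PRIMARY KEY — only the tuple is unique, not this column on its own.
- tax_rate: declared UNIQUE → unique.
- weight: part of a composite PRIMARY KEY — only the tuple is unique, not this column on its own.
- status: part of a composite PRIMARY KEY — only the tuple is unique, not this column on its own.
- title: no UNIQUE or single-column PK constraint.
- email: no UNIQUE or single-column PK constraint.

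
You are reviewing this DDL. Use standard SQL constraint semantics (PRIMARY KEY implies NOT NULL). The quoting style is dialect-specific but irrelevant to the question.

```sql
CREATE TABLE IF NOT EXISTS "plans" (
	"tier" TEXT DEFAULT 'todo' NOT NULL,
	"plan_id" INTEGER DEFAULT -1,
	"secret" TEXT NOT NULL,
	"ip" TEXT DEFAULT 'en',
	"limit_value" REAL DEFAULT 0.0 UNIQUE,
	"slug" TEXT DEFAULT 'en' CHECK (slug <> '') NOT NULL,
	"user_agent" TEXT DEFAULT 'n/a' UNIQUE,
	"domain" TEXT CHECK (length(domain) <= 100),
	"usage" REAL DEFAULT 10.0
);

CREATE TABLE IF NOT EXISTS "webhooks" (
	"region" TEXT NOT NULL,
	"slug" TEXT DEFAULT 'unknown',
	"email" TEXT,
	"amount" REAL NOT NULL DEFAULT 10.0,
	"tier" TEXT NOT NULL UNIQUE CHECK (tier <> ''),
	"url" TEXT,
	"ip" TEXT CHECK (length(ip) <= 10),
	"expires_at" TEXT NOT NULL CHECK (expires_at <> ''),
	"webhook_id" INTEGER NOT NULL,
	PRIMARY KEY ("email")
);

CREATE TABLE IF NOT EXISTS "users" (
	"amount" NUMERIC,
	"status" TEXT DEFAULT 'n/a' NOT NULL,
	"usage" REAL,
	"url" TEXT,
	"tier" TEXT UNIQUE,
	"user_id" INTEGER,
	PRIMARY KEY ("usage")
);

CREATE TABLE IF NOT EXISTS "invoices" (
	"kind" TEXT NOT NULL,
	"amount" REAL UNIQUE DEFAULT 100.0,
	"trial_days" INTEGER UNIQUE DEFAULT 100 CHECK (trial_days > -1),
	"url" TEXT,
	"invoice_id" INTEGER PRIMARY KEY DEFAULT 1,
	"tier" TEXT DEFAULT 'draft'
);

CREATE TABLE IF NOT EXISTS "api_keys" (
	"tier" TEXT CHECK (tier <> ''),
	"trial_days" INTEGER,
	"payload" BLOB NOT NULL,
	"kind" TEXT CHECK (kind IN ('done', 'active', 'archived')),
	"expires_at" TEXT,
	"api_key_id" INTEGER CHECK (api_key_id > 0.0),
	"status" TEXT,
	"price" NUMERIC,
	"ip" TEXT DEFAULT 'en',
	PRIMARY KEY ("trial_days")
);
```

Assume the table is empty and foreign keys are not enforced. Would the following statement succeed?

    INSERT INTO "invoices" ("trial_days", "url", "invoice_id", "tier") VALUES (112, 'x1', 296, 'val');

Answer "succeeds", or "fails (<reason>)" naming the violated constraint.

kind is omitted from the column list and has no DEFAULT, so it would receive NULL.
But kind is declared NOT NULL.

fails (NOT NULL on kind)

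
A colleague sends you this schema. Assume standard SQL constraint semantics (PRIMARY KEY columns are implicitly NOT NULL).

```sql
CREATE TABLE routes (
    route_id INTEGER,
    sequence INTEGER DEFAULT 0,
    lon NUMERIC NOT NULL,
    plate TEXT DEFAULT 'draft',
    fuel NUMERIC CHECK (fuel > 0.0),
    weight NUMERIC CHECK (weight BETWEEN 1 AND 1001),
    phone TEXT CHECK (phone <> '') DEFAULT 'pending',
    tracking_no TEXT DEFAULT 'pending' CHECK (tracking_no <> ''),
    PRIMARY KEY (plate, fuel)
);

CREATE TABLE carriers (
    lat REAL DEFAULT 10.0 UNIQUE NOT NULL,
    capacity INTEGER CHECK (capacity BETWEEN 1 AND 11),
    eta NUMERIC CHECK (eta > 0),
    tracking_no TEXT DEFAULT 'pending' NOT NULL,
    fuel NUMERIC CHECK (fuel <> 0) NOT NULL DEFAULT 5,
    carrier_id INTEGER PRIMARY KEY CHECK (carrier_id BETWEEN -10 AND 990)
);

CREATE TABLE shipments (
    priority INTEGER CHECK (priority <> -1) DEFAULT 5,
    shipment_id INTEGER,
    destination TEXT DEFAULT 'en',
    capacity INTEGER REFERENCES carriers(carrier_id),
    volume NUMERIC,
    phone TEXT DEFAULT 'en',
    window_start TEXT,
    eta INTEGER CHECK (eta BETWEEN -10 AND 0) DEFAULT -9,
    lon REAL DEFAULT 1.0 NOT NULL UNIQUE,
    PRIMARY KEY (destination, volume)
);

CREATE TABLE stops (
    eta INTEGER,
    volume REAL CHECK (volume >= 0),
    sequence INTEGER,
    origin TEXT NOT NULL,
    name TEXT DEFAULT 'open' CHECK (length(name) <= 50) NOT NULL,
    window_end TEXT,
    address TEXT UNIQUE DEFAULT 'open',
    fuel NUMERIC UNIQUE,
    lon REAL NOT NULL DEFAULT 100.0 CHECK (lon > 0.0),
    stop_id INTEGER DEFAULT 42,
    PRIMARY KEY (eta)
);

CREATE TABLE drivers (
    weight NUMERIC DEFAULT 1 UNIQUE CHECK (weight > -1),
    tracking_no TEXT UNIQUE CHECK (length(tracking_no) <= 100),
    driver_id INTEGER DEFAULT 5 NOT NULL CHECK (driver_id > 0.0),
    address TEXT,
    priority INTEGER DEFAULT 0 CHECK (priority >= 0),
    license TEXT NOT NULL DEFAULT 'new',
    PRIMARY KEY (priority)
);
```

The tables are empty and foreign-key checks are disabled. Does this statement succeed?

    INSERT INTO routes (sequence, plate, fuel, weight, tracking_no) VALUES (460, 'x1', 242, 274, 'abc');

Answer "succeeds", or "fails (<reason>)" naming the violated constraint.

lon is omitted from the column list and has no DEFAULT, so it would receive NULL.
But lon is declared NOT NULL.

fails (NOT NULL on lon)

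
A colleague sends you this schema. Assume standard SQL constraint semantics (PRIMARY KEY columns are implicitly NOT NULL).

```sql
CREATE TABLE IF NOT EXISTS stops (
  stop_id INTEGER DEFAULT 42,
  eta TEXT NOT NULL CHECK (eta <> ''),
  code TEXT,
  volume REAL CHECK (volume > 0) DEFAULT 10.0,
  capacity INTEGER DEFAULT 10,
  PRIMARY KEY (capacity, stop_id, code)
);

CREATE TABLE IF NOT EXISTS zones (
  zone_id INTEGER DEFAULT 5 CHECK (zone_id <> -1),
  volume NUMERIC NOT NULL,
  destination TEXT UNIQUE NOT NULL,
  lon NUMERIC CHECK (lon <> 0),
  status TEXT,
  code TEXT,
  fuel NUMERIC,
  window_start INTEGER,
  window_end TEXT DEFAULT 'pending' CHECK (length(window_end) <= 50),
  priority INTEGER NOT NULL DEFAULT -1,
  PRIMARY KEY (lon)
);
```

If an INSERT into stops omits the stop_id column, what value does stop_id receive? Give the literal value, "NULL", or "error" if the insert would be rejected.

stop_id has an explicit DEFAULT 42.
When the column is omitted from an INSERT, that default is used.

42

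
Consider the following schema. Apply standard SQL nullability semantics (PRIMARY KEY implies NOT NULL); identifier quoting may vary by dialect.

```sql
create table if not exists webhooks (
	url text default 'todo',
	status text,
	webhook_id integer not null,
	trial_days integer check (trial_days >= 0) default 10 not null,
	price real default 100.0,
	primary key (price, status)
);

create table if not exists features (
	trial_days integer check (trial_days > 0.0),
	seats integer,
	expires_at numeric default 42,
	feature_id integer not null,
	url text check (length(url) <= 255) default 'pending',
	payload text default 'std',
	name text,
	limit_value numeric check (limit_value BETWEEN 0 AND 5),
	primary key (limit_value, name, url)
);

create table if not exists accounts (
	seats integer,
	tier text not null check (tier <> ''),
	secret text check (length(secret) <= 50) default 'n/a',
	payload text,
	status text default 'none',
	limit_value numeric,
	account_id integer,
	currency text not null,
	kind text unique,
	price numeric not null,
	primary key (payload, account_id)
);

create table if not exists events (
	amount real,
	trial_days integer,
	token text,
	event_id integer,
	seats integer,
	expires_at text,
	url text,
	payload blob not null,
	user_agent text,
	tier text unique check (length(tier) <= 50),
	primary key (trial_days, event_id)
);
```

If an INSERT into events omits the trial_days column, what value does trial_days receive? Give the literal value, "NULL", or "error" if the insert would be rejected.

error

trial_days has no DEFAULT clause.
Omitting it would insert NULL, but it is part of the PRIMARY KEY, so the INSERT fails.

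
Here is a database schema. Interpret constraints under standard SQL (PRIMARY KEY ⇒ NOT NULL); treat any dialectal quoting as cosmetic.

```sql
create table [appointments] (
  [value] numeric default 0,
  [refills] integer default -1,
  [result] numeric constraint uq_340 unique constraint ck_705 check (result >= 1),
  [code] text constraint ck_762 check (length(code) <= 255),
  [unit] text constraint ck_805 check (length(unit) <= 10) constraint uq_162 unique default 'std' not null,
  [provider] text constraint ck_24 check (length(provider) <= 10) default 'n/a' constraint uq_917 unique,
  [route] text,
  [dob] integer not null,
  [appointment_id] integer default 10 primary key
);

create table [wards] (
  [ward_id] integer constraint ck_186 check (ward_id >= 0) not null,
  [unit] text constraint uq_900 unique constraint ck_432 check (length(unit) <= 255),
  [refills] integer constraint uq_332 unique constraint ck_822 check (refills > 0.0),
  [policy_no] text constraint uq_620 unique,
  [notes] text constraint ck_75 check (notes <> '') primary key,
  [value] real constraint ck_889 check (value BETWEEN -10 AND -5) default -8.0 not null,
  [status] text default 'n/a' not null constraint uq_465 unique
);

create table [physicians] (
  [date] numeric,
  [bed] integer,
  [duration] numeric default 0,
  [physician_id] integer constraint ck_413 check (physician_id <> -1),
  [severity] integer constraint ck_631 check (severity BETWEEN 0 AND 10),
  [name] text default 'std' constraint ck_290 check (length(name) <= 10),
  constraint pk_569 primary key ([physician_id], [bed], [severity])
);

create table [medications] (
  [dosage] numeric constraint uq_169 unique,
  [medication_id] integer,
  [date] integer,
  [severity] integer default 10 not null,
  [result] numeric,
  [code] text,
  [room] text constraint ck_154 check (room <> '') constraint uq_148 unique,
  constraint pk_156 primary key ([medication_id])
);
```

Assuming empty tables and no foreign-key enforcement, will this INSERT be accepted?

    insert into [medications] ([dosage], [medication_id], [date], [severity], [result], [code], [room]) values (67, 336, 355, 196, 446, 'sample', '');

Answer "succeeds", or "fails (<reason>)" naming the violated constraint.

fails (CHECK on room)

The value '' for room violates CHECK (room <> '').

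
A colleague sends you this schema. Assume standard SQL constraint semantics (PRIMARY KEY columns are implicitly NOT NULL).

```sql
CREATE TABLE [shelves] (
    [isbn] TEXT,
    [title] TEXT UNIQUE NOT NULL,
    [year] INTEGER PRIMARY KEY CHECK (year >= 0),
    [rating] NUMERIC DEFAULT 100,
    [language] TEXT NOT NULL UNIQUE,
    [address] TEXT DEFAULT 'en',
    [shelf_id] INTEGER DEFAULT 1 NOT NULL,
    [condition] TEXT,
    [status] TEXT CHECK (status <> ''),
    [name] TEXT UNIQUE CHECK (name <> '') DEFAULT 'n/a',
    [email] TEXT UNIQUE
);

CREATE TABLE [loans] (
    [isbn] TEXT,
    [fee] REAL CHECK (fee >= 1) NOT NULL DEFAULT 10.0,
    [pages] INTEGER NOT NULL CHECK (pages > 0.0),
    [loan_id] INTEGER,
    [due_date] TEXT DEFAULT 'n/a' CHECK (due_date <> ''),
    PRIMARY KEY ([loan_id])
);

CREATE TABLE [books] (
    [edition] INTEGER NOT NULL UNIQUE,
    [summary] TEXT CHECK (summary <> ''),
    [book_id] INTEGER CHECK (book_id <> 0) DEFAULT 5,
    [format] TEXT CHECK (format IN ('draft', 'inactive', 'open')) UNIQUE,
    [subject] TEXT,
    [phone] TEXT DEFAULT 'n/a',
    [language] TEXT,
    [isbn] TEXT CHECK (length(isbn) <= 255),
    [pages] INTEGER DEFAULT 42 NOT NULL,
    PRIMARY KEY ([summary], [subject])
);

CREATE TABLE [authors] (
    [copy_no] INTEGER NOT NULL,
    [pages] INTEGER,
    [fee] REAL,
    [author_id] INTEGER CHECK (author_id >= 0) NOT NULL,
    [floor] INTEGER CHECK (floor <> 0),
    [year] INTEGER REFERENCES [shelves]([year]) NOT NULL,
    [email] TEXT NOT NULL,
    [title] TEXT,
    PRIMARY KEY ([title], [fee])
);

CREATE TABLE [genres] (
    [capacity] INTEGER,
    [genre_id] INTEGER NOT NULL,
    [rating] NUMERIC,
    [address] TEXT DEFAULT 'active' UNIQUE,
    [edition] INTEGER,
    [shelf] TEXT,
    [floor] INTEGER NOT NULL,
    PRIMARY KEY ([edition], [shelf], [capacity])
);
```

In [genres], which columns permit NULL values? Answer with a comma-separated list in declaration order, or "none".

rating, address

- capacity: part of the PRIMARY KEY, which implies NOT NULL → not nullable.
- genre_id: declared NOT NULL → not nullable.
- rating: no NOT NULL constraint applies → nullable.
- address: UNIQUE does not imply NOT NULL → nullable.
- edition: part of the PRIMARY KEY, which implies NOT NULL → not nullable.
- shelf: part of the PRIMARY KEY, which implies NOT NULL → not nullable.
- floor: declared NOT NULL → not nullable.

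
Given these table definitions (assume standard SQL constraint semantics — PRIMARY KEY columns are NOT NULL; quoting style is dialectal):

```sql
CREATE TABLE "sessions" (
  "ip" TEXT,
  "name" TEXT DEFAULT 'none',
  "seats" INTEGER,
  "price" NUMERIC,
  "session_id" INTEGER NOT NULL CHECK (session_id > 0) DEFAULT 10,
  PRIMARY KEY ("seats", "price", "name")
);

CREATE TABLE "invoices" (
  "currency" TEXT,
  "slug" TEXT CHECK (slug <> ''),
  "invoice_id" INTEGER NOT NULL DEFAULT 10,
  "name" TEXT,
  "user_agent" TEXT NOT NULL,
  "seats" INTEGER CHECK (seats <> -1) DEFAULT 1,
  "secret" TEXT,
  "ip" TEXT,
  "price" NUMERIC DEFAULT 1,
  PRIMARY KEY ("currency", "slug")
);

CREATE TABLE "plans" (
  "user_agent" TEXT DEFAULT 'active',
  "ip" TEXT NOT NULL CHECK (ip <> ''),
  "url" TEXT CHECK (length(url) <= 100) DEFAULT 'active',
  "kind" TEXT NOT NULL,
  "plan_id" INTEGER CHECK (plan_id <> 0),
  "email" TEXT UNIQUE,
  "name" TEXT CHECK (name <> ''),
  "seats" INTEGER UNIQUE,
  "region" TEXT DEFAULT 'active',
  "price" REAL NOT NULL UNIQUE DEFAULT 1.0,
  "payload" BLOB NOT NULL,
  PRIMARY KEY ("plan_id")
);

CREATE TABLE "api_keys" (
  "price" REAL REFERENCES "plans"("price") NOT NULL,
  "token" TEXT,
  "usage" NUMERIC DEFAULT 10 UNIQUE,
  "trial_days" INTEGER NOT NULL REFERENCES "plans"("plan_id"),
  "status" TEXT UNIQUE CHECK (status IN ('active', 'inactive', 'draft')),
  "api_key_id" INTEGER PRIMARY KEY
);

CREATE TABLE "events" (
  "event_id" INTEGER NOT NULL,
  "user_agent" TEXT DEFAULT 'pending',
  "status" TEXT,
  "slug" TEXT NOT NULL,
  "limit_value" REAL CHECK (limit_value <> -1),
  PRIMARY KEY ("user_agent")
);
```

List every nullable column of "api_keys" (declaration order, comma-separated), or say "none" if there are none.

- price: declared NOT NULL → not nullable.
- token: no NOT NULL constraint applies → nullable.
- usage: UNIQUE does not imply NOT NULL → nullable.
- trial_days: declared NOT NULL → not nullable.
- status: CHECK does not forbid NULL (a CHECK constraint passes when its expression is NULL) → nullable.
- api_key_id: part of the PRIMARY KEY, which implies NOT NULL → not nullable.

token, usage, status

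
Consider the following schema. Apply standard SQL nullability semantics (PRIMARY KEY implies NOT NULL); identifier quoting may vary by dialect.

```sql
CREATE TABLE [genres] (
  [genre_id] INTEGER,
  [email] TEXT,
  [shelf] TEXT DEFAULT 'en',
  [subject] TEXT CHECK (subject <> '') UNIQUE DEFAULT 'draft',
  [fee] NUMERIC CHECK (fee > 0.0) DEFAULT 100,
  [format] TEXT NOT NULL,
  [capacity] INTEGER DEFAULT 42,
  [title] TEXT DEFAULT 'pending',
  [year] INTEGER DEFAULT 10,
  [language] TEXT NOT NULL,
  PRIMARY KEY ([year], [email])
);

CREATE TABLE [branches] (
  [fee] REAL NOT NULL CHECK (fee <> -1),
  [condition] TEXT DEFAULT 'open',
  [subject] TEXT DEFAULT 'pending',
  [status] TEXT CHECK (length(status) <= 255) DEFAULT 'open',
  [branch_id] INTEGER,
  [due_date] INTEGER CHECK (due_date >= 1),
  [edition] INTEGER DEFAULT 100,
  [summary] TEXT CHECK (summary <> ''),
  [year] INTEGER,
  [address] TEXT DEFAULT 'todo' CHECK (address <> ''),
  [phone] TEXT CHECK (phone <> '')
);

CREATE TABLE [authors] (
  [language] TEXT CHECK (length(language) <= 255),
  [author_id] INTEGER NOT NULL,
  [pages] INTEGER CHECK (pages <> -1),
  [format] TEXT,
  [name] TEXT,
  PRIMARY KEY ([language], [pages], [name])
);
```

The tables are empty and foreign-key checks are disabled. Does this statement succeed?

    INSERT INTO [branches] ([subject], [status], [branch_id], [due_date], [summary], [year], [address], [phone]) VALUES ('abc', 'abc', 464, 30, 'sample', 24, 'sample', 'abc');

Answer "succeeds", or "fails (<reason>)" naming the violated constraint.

fails (NOT NULL on fee)

fee is omitted from the column list and has no DEFAULT, so it would receive NULL.
But fee is declared NOT NULL.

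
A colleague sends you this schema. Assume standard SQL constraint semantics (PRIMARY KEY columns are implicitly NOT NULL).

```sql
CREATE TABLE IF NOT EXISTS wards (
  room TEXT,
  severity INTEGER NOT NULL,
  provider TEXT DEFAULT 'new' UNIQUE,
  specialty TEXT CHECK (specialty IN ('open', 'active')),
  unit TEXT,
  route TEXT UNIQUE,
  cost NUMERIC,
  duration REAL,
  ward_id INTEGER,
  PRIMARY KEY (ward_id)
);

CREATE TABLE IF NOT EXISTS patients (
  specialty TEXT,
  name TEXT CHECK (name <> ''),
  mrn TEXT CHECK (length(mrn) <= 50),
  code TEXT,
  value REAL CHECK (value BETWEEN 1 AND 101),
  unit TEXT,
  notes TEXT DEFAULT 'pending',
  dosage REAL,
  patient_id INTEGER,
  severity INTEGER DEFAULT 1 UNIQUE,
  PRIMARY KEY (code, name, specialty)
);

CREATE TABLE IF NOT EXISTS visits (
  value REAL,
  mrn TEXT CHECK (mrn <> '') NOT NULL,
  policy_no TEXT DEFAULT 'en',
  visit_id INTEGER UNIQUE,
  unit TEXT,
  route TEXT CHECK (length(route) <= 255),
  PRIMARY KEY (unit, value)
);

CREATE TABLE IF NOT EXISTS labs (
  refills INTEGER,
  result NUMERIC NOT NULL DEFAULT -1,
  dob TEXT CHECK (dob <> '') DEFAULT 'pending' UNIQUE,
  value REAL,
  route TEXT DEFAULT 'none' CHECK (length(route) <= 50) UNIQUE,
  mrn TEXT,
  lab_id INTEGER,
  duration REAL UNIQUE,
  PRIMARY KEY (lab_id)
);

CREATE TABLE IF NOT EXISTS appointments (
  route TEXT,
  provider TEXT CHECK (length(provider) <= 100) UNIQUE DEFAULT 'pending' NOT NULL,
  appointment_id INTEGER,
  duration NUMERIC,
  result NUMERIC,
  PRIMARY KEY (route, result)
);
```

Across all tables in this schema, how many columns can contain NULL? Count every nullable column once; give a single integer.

wards: 7 nullable (room, provider, specialty, unit, route, cost, duration — PK (ward_id) and explicit NOT NULL columns excluded).
patients: 7 nullable (mrn, value, unit, notes, dosage, patient_id, severity — PK (code, name, specialty) and explicit NOT NULL columns excluded).
visits: 3 nullable (policy_no, visit_id, route — PK (unit, value) and explicit NOT NULL columns excluded).
labs: 6 nullable (refills, dob, value, route, mrn, duration — PK (lab_id) and explicit NOT NULL columns excluded).
appointments: 2 nullable (appointment_id, duration — PK (route, result) and explicit NOT NULL columns excluded).
Total: 7 + 7 + 3 + 6 + 2 = 25.

25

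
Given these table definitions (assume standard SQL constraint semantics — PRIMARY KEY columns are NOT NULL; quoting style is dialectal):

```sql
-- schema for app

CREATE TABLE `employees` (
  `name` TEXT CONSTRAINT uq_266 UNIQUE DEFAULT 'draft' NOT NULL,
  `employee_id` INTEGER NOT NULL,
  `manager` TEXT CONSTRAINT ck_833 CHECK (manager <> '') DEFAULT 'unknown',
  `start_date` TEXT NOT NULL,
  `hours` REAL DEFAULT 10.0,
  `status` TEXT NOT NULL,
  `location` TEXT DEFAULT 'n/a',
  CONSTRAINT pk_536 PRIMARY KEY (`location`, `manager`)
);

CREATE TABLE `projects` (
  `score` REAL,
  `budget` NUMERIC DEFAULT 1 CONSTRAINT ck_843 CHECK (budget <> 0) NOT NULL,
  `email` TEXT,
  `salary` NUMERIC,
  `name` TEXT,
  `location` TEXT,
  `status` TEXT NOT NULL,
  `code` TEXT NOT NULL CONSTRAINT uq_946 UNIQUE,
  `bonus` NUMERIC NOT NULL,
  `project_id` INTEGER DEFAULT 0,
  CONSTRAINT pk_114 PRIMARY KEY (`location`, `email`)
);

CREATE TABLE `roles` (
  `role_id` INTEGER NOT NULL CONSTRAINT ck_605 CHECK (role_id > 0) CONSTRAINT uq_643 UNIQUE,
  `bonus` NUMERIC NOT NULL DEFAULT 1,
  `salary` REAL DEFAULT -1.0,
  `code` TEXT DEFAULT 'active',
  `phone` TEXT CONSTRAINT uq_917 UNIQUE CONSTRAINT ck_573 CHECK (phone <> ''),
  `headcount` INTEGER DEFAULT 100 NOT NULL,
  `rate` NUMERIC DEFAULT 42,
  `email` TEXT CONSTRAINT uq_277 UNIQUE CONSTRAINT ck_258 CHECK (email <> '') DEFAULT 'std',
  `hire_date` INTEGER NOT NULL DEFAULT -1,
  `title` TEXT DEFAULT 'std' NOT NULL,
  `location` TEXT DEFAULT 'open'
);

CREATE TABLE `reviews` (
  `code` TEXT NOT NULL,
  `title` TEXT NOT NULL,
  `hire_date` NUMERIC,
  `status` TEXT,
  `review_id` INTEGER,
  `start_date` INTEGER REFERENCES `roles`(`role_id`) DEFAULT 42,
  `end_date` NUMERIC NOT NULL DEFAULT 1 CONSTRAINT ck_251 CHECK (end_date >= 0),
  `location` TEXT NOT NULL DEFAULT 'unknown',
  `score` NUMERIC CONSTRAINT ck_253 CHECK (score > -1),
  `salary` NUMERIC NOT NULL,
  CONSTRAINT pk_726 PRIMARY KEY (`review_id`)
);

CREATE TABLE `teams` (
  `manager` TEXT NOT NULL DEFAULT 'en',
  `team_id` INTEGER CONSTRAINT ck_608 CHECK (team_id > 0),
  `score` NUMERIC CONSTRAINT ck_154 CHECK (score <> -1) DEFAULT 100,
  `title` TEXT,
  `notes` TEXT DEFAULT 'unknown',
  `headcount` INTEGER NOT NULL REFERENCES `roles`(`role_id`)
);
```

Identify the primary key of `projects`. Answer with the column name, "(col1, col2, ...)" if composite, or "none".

A table-level PRIMARY KEY clause names 2 columns: location, email.
This is a composite key — the combination is unique, not each column individually.

(location, email)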